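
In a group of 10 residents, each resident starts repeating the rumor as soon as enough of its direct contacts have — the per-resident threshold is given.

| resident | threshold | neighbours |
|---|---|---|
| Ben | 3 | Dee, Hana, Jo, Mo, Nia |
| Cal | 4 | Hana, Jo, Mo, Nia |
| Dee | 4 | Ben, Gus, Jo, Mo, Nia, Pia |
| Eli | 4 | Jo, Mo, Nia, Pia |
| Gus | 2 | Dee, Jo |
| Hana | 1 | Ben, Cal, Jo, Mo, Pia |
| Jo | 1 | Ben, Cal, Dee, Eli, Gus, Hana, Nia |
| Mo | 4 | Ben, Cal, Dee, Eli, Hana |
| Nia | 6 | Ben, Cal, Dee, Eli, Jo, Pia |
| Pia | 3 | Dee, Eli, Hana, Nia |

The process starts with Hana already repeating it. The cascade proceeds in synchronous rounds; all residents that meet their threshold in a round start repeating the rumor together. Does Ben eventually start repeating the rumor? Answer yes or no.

no

Round 1 — Hana starts repeating the rumor (initial).
Round 2 — checking thresholds:
  Ben: 1 of 5 neighbours < 3, holds.
  Cal: 1 of 4 neighbours < 4, holds.
  Jo: 1 of 7 neighbours ≥ 1, starts repeating the rumor.
  Mo: 1 of 5 neighbours < 4, holds.
  Pia: 1 of 4 neighbours < 3, holds.
Round 3 — no new spreads; cascade stops.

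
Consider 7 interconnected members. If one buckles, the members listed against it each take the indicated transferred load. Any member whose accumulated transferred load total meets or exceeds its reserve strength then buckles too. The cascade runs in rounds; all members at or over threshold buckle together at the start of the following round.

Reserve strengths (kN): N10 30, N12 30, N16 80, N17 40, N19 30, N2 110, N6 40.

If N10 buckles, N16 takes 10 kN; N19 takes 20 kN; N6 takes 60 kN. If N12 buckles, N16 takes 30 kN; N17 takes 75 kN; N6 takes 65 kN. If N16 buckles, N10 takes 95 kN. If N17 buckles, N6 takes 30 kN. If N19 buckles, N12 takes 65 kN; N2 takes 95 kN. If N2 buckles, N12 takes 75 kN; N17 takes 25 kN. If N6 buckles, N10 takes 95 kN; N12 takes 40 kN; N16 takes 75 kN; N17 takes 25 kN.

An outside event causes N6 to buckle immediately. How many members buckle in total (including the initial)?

5

Round 1 — N6 buckles (initial).
  N10: +95 → 95 ≥ 30
  N12: +40 → 40 ≥ 30
  N16: +75 → 75 < 80
  N17: +25 → 25 < 40
Round 2 — N10, N12 buckle.
  N16: +10+30 → 115 ≥ 80
  N17: +75 → 100 ≥ 40
  N19: +20 → 20 < 30
Round 3 — N16, N17 buckle.
No further bucklings.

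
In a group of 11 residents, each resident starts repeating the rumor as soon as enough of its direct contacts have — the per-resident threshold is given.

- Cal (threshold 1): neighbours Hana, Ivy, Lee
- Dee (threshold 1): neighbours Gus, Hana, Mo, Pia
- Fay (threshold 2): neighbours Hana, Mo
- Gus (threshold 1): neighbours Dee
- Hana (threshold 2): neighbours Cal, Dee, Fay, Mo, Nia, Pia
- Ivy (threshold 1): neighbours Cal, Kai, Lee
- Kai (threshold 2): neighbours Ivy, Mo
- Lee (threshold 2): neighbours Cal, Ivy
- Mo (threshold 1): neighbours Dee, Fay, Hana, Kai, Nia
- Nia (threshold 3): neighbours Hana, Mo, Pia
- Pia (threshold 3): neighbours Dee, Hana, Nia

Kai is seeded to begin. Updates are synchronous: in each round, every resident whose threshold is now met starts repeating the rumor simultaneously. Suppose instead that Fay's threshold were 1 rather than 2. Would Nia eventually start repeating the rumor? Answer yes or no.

no

With Fay's threshold at 1:
Round 1 — Kai starts repeating the rumor (initial).
Round 2 — checking thresholds:
  Ivy: 1 of 3 neighbours ≥ 1, starts repeating the rumor.
  Mo: 1 of 5 neighbours ≥ 1, starts repeating the rumor.
Round 3 — checking thresholds:
  Cal: 1 of 3 neighbours ≥ 1, starts repeating the rumor.
  Dee: 1 of 4 neighbours ≥ 1, starts repeating the rumor.
  Fay: 1 of 2 neighbours ≥ 1, starts repeating the rumor.
  Hana: 1 of 6 neighbours < 2, holds.
  Lee: 1 of 2 neighbours < 2, holds.
  Nia: 1 of 3 neighbours < 3, holds.
Round 4 — checking thresholds:
  Gus: 1 of 1 neighbours ≥ 1, starts repeating the rumor.
  Hana: 4 of 6 neighbours ≥ 2, starts repeating the rumor.
  Lee: 2 of 2 neighbours ≥ 2, starts repeating the rumor.
  Nia: 1 of 3 neighbours < 3, holds.
  Pia: 1 of 3 neighbours < 3, holds.
Round 5 — no new spreads; cascade stops.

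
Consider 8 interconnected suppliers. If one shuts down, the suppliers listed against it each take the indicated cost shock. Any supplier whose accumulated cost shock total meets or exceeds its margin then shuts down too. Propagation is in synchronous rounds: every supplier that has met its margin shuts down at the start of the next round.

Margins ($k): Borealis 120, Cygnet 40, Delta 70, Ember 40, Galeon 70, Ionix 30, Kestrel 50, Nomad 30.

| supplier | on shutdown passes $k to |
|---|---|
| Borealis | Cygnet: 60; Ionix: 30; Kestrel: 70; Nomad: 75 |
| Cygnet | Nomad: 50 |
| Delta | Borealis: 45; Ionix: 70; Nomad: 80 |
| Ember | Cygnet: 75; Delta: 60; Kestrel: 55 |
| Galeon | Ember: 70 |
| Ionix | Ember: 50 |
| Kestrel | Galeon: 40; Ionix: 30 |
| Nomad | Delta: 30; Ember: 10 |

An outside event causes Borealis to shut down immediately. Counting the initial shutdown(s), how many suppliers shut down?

Round 1 — Borealis shuts down (initial).
  Cygnet: +60 → 60 ≥ 40
  Ionix: +30 → 30 ≥ 30
  Kestrel: +70 → 70 ≥ 50
  Nomad: +75 → 75 ≥ 30
Round 2 — Cygnet, Ionix, Kestrel, Nomad shut down.
  Delta: +30 → 30 < 70
  Ember: +50+10 → 60 ≥ 40
  Galeon: +40 → 40 < 70
Round 3 — Ember shuts down.
  Delta: +60 → 90 ≥ 70
Round 4 — Delta shuts down.
No further shutdowns.

7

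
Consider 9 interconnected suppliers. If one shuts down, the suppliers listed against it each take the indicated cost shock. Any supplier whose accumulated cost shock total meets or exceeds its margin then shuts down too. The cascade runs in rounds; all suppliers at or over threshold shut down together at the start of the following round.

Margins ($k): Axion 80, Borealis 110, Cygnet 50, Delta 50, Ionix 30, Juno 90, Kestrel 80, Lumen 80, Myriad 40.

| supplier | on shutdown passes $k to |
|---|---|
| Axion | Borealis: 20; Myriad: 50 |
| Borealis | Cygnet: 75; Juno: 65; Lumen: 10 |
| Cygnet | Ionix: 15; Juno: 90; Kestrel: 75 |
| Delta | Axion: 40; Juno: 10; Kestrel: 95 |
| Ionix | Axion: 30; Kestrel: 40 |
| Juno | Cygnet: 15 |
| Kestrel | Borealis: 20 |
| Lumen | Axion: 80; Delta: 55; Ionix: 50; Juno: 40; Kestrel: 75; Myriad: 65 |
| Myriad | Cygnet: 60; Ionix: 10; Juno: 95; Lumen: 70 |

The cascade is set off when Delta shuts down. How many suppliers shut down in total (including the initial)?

Round 1 — Delta shuts down (initial).
  Axion: +40 → 40 < 80
  Juno: +10 → 10 < 90
  Kestrel: +95 → 95 ≥ 80
Round 2 — Kestrel shuts down.
  Borealis: +20 → 20 < 110
No further shutdowns.

2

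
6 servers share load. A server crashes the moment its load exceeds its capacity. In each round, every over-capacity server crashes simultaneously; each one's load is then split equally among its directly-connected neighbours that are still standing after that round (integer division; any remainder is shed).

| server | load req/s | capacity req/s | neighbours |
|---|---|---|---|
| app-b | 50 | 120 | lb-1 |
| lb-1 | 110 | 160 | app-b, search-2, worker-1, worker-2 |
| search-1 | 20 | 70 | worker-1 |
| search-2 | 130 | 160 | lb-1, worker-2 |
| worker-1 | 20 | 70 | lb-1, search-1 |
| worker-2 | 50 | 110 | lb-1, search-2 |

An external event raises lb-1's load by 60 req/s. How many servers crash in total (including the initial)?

3

Round 1 — lb-1 at 170 > 160. lb-1 crashes.
  lb-1 sheds 170 req/s to app-b, search-2, worker-1, worker-2: 42 each (2 lost).
    app-b: 50+42 = 92 ≤ 120
    search-2: 130+42 = 172 > 160
    worker-1: 20+42 = 62 ≤ 70
    worker-2: 50+42 = 92 ≤ 110
Round 2 — search-2 crashes.
  search-2 sheds 172 req/s to worker-2: 172 each.
    worker-2: 92+172 = 264 > 110
Round 3 — worker-2 crashes.
  worker-2 sheds 264 req/s: no online neighbours, lost.
No further crashes.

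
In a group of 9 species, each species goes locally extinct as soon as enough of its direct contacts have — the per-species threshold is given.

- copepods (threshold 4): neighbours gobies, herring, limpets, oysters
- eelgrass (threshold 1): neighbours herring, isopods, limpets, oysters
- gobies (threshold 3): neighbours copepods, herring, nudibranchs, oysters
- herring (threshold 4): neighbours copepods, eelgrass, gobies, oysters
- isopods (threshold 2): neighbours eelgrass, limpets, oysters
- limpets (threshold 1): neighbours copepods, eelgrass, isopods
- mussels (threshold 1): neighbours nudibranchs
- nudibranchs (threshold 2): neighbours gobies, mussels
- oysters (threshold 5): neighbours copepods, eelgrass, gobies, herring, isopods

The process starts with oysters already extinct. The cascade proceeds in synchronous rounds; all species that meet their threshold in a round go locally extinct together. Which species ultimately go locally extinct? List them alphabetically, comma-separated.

eelgrass, isopods, limpets, oysters

Round 1 — oysters goes locally extinct (initial).
Round 2 — checking thresholds:
  copepods: 1 of 4 neighbours < 4, not yet.
  eelgrass: 1 of 4 neighbours ≥ 1, goes locally extinct.
  gobies: 1 of 4 neighbours < 3, not yet.
  herring: 1 of 4 neighbours < 4, not yet.
  isopods: 1 of 3 neighbours < 2, not yet.
Round 3 — checking thresholds:
  copepods: 1 of 4 neighbours < 4, not yet.
  gobies: 1 of 4 neighbours < 3, not yet.
  herring: 2 of 4 neighbours < 4, not yet.
  isopods: 2 of 3 neighbours ≥ 2, goes locally extinct.
  limpets: 1 of 3 neighbours ≥ 1, goes locally extinct.
Round 4 — no new extinctions; cascade stops.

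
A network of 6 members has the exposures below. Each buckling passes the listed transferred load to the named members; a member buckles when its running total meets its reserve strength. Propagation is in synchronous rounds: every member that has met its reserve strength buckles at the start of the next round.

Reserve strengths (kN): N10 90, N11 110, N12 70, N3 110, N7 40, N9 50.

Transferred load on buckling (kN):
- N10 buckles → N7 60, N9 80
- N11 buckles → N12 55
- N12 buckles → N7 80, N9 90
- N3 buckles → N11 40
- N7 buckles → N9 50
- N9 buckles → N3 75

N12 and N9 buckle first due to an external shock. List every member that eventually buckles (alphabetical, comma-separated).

Round 1 — N12, N9 buckle (initial).
  N3: +75 → 75 < 110
  N7: +80 → 80 ≥ 40
Round 2 — N7 buckles.
No further bucklings.

N12, N7, N9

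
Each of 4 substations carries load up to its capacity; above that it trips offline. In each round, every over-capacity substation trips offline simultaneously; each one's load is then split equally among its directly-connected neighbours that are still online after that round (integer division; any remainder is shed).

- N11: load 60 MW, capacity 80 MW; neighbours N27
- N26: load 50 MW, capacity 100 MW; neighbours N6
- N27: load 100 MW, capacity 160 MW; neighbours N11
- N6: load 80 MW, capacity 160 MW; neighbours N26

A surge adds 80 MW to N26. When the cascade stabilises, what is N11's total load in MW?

Round 1 — N26 at 130 > 100. N26 trips offline.
  N26 sheds 130 MW to N6: 130 each.
    N6: 80+130 = 210 > 160
Round 2 — N6 trips offline.
  N6 sheds 210 MW: no online neighbours, lost.
No further trips.

60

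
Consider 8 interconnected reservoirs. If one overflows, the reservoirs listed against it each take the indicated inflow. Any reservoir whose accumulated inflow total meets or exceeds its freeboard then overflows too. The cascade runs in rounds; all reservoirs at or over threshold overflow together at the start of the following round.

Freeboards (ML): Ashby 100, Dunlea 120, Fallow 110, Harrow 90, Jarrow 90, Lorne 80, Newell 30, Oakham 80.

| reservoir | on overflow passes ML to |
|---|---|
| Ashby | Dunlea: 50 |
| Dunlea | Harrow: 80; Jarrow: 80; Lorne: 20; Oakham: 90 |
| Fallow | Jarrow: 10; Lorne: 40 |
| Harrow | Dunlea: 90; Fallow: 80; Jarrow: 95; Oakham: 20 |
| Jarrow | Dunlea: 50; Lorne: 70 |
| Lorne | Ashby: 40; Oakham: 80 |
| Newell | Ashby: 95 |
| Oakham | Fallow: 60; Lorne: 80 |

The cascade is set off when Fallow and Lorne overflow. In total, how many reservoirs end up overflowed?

Round 1 — Fallow, Lorne overflow (initial).
  Ashby: +40 → 40 < 100
  Jarrow: +10 → 10 < 90
  Oakham: +80 → 80 ≥ 80
Round 2 — Oakham overflows.
No further overflows.

3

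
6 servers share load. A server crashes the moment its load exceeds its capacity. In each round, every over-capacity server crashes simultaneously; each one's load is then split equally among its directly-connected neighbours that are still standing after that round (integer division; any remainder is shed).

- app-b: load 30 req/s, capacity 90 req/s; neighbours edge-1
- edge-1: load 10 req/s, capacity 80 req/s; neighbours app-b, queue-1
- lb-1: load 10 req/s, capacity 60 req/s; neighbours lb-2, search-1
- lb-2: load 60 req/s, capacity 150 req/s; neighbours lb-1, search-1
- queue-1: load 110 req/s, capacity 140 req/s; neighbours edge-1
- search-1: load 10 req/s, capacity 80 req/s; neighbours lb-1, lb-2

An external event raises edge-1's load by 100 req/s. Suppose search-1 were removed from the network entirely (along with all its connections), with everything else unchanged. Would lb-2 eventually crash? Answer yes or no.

no

With search-1 removed:
Round 1 — edge-1 at 110 > 80. edge-1 crashes.
  edge-1 sheds 110 req/s to app-b, queue-1: 55 each.
    app-b: 30+55 = 85 ≤ 90
    queue-1: 110+55 = 165 > 140
Round 2 — queue-1 crashes.
  queue-1 sheds 165 req/s: no online neighbours, lost.
No further crashes.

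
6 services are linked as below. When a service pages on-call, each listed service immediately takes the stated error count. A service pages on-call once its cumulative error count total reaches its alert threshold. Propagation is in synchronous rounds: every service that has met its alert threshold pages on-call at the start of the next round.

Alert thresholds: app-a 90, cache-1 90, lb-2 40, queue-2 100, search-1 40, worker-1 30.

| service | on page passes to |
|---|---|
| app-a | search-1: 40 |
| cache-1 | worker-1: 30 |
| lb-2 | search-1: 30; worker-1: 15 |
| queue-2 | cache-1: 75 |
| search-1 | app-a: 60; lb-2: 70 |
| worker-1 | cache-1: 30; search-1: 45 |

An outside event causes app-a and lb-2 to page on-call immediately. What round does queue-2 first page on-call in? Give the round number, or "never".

never

Round 1 — app-a, lb-2 page on-call (initial).
  search-1: +40+30 → 70 ≥ 40
  worker-1: +15 → 15 < 30
Round 2 — search-1 pages on-call.
No further pages.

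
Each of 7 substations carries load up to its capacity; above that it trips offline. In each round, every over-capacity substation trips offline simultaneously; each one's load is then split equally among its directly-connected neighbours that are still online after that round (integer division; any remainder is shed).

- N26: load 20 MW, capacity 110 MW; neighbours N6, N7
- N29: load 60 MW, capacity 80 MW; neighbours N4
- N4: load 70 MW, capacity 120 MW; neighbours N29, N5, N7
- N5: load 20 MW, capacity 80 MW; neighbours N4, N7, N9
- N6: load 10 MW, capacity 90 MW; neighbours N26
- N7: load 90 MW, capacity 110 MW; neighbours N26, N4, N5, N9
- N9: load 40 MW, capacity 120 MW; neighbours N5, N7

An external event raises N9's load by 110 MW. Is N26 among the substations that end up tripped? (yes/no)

no

Round 1 — N9 at 150 > 120. N9 trips offline.
  N9 sheds 150 MW to N5, N7: 75 each.
    N5: 20+75 = 95 > 80
    N7: 90+75 = 165 > 110
Round 2 — N5, N7 trip offline.
  N5 sheds 95 MW to N4: 95 each.
    N4: 70+95 = 165 > 120
  N7 sheds 165 MW to N26, N4: 82 each (1 lost).
    N26: 20+82 = 102 ≤ 110
    N4: 165+82 = 247 > 120
Round 3 — N4 trips offline.
  N4 sheds 247 MW to N29: 247 each.
    N29: 60+247 = 307 > 80
Round 4 — N29 trips offline.
  N29 sheds 307 MW: no online neighbours, lost.
No further trips.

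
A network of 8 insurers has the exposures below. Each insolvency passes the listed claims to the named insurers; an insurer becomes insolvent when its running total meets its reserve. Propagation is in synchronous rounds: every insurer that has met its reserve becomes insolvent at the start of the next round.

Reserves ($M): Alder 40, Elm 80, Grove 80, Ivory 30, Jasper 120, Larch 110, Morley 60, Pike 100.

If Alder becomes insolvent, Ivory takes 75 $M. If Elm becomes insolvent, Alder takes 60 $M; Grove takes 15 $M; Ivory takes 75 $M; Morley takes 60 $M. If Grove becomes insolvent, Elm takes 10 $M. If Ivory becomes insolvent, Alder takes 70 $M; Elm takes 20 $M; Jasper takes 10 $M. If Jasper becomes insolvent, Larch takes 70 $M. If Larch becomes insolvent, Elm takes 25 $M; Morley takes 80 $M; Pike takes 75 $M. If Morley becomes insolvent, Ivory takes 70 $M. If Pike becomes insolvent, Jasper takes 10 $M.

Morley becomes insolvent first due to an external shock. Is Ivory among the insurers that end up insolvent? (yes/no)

Round 1 — Morley becomes insolvent (initial).
  Ivory: +70 → 70 ≥ 30
Round 2 — Ivory becomes insolvent.
  Alder: +70 → 70 ≥ 40
  Elm: +20 → 20 < 80
  Jasper: +10 → 10 < 120
Round 3 — Alder becomes insolvent.
No further insolvencies.

yes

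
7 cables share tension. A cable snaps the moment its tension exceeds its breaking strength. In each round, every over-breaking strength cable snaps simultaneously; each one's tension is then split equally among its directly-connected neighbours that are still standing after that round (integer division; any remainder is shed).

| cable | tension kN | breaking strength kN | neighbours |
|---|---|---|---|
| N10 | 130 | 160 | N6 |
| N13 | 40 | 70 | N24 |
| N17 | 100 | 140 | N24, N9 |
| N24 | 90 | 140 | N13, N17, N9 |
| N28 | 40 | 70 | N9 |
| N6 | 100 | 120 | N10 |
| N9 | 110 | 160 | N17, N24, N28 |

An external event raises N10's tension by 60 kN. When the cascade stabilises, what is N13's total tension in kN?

40

Round 1 — N10 at 190 > 160. N10 snaps.
  N10 sheds 190 kN to N6: 190 each.
    N6: 100+190 = 290 > 120
Round 2 — N6 snaps.
  N6 sheds 290 kN: no online neighbours, lost.
No further breaks.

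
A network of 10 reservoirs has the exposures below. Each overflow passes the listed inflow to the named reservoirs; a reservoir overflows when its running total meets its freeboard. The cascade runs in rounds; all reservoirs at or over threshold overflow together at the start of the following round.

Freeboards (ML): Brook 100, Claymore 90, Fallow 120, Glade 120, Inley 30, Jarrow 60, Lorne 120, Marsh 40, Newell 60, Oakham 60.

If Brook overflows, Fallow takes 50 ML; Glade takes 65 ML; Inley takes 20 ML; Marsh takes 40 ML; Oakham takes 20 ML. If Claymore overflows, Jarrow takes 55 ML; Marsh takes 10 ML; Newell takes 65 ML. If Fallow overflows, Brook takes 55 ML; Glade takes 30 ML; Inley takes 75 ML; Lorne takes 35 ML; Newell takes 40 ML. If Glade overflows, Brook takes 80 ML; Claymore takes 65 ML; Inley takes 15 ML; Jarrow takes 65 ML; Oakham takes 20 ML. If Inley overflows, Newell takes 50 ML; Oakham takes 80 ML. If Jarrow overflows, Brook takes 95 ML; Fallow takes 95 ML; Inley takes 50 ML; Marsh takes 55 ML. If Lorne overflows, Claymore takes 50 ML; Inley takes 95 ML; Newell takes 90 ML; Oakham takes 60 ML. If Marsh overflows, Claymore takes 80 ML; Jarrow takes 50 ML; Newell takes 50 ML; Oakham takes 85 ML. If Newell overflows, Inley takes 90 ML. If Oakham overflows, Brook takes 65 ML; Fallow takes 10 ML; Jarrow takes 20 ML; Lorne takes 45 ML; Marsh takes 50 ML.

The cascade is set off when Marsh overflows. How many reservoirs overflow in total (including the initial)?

Round 1 — Marsh overflows (initial).
  Claymore: +80 → 80 < 90
  Jarrow: +50 → 50 < 60
  Newell: +50 → 50 < 60
  Oakham: +85 → 85 ≥ 60
Round 2 — Oakham overflows.
  Brook: +65 → 65 < 100
  Fallow: +10 → 10 < 120
  Jarrow: +20 → 70 ≥ 60
  Lorne: +45 → 45 < 120
Round 3 — Jarrow overflows.
  Brook: +95 → 160 ≥ 100
  Fallow: +95 → 105 < 120
  Inley: +50 → 50 ≥ 30
Round 4 — Brook, Inley overflow.
  Fallow: +50 → 155 ≥ 120
  Glade: +65 → 65 < 120
  Newell: +50 → 100 ≥ 60
Round 5 — Fallow, Newell overflow.
  Glade: +30 → 95 < 120
  Lorne: +35 → 80 < 120
No further overflows.

7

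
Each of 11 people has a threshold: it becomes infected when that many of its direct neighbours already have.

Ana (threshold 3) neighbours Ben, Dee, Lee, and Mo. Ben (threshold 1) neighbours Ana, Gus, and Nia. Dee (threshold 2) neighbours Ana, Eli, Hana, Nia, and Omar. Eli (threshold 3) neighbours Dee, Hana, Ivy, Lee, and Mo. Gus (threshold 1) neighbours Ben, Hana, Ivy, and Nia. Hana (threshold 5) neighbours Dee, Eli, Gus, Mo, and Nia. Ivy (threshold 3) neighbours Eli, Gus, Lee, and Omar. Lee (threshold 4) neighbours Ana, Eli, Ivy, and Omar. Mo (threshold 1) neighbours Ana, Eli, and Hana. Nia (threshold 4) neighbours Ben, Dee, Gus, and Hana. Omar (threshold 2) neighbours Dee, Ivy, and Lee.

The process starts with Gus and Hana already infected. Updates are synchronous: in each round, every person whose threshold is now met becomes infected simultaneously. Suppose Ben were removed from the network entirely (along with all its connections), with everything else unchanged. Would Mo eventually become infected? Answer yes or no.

With Ben removed:
Round 1 — Gus, Hana become infected (initial).
Round 2 — checking thresholds:
  Dee: 1 of 5 neighbours < 2, below threshold.
  Eli: 1 of 5 neighbours < 3, below threshold.
  Ivy: 1 of 4 neighbours < 3, below threshold.
  Mo: 1 of 3 neighbours ≥ 1, becomes infected.
  Nia: 2 of 3 neighbours < 4, below threshold.
Round 3 — no new infections; cascade stops.

yes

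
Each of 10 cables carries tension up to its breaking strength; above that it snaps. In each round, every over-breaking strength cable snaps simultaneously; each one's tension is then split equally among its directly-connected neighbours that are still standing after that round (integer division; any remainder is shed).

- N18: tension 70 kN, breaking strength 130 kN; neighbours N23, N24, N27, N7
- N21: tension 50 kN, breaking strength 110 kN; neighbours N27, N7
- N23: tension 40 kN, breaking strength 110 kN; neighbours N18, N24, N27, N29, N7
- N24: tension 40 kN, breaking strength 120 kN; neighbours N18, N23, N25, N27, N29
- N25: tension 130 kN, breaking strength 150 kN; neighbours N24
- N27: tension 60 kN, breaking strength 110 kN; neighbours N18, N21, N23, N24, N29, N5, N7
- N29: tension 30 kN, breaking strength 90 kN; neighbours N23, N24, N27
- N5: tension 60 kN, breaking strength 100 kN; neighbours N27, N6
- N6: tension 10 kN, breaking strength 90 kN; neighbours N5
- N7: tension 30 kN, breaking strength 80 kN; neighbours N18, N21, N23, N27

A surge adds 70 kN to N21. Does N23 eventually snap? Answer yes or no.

Round 1 — N21 at 120 > 110. N21 snaps.
  N21 sheds 120 kN to N27, N7: 60 each.
    N27: 60+60 = 120 > 110
    N7: 30+60 = 90 > 80
Round 2 — N27, N7 snap.
  N27 sheds 120 kN to N18, N23, N24, N29, N5: 24 each.
    N18: 70+24 = 94 ≤ 130
    N23: 40+24 = 64 ≤ 110
    N24: 40+24 = 64 ≤ 120
    N29: 30+24 = 54 ≤ 90
    N5: 60+24 = 84 ≤ 100
  N7 sheds 90 kN to N18, N23: 45 each.
    N18: 94+45 = 139 > 130
    N23: 64+45 = 109 ≤ 110
Round 3 — N18 snaps.
  N18 sheds 139 kN to N23, N24: 69 each (1 lost).
    N23: 109+69 = 178 > 110
    N24: 64+69 = 133 > 120
Round 4 — N23, N24 snap.
  N23 sheds 178 kN to N29: 178 each.
    N29: 54+178 = 232 > 90
  N24 sheds 133 kN to N25, N29: 66 each (1 lost).
    N25: 130+66 = 196 > 150
    N29: 232+66 = 298 > 90
Round 5 — N25, N29 snap.
  N25 sheds 196 kN: no online neighbours, lost.
  N29 sheds 298 kN: no online neighbours, lost.
No further breaks.

yes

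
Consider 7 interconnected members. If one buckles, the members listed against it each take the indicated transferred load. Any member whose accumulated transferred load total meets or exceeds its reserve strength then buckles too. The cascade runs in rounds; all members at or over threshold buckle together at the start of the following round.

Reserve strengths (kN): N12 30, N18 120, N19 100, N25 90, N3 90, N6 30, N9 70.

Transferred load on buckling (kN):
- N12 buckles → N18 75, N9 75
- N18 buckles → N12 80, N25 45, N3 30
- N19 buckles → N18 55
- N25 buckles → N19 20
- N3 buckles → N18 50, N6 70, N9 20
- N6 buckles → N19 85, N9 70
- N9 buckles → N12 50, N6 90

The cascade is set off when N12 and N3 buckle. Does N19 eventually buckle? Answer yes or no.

no

Round 1 — N12, N3 buckle (initial).
  N18: +75+50 → 125 ≥ 120
  N6: +70 → 70 ≥ 30
  N9: +75+20 → 95 ≥ 70
Round 2 — N18, N6, N9 buckle.
  N19: +85 → 85 < 100
  N25: +45 → 45 < 90
No further bucklings.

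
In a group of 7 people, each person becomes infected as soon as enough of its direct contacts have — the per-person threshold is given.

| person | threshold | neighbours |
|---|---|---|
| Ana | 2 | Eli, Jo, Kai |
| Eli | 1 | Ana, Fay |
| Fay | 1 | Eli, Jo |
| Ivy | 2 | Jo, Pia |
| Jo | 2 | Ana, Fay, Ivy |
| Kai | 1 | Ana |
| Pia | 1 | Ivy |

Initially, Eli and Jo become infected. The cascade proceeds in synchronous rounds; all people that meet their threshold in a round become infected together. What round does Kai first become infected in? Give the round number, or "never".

Round 1 — Eli, Jo become infected (initial).
Round 2 — checking thresholds:
  Ana: 2 of 3 neighbours ≥ 2, becomes infected.
  Fay: 2 of 2 neighbours ≥ 1, becomes infected.
  Ivy: 1 of 2 neighbours < 2, below threshold.
Round 3 — checking thresholds:
  Ivy: 1 of 2 neighbours < 2, below threshold.
  Kai: 1 of 1 neighbours ≥ 1, becomes infected.
Round 4 — no new infections; cascade stops.

3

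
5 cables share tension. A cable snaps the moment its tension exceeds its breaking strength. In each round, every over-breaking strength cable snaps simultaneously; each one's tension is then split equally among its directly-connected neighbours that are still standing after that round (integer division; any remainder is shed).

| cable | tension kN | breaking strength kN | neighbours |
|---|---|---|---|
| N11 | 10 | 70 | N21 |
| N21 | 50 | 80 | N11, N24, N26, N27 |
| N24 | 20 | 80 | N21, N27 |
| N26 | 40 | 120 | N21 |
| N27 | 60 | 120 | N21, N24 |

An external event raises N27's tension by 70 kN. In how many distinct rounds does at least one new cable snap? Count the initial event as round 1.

2

Round 1 — N27 at 130 > 120. N27 snaps.
  N27 sheds 130 kN to N21, N24: 65 each.
    N21: 50+65 = 115 > 80
    N24: 20+65 = 85 > 80
Round 2 — N21, N24 snap.
  N21 sheds 115 kN to N11, N26: 57 each (1 lost).
    N11: 10+57 = 67 ≤ 70
    N26: 40+57 = 97 ≤ 120
  N24 sheds 85 kN: no online neighbours, lost.
No further breaks.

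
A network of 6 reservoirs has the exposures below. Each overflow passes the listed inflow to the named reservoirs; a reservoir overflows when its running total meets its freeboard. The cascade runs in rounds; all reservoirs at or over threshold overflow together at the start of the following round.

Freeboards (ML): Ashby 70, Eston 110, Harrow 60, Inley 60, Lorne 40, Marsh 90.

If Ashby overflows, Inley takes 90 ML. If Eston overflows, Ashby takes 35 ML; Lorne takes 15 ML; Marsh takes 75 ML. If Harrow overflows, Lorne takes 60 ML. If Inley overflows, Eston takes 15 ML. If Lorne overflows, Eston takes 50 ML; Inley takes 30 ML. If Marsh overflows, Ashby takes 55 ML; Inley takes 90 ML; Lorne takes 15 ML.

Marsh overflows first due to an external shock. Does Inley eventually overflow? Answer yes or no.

Round 1 — Marsh overflows (initial).
  Ashby: +55 → 55 < 70
  Inley: +90 → 90 ≥ 60
  Lorne: +15 → 15 < 40
Round 2 — Inley overflows.
  Eston: +15 → 15 < 110
No further overflows.

yes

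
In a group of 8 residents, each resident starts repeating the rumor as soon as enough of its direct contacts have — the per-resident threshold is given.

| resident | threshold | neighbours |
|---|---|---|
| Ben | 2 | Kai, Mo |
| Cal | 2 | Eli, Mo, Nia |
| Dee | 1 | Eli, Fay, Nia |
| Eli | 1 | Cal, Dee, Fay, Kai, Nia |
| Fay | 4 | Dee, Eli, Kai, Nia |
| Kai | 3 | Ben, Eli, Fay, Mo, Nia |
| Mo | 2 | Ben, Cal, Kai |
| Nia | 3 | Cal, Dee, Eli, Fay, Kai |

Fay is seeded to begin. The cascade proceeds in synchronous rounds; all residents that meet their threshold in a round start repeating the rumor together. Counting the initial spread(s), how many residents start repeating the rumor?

Round 1 — Fay starts repeating the rumor (initial).
Round 2 — checking thresholds:
  Dee: 1 of 3 neighbours ≥ 1, starts repeating the rumor.
  Eli: 1 of 5 neighbours ≥ 1, starts repeating the rumor.
  Kai: 1 of 5 neighbours < 3, below threshold.
  Nia: 1 of 5 neighbours < 3, below threshold.
Round 3 — checking thresholds:
  Cal: 1 of 3 neighbours < 2, below threshold.
  Kai: 2 of 5 neighbours < 3, below threshold.
  Nia: 3 of 5 neighbours ≥ 3, starts repeating the rumor.
Round 4 — checking thresholds:
  Cal: 2 of 3 neighbours ≥ 2, starts repeating the rumor.
  Kai: 3 of 5 neighbours ≥ 3, starts repeating the rumor.
Round 5 — checking thresholds:
  Ben: 1 of 2 neighbours < 2, below threshold.
  Mo: 2 of 3 neighbours ≥ 2, starts repeating the rumor.
Round 6 — checking thresholds:
  Ben: 2 of 2 neighbours ≥ 2, starts repeating the rumor.
Round 7 — no new spreads; cascade stops.

8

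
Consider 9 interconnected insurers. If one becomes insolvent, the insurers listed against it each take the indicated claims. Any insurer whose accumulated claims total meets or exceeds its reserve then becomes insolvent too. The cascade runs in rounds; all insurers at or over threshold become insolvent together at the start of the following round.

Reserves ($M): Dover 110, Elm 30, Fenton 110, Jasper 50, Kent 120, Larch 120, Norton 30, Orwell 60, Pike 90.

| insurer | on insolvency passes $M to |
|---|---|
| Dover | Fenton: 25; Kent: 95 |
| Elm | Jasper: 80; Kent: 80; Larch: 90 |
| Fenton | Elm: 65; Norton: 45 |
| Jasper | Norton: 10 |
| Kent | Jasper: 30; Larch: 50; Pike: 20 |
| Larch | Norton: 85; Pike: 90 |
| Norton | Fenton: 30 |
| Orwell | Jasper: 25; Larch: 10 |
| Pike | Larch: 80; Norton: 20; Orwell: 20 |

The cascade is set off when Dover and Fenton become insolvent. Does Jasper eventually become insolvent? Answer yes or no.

yes

Round 1 — Dover, Fenton become insolvent (initial).
  Elm: +65 → 65 ≥ 30
  Kent: +95 → 95 < 120
  Norton: +45 → 45 ≥ 30
Round 2 — Elm, Norton become insolvent.
  Jasper: +80 → 80 ≥ 50
  Kent: +80 → 175 ≥ 120
  Larch: +90 → 90 < 120
Round 3 — Jasper, Kent become insolvent.
  Larch: +50 → 140 ≥ 120
  Pike: +20 → 20 < 90
Round 4 — Larch becomes insolvent.
  Pike: +90 → 110 ≥ 90
Round 5 — Pike becomes insolvent.
  Orwell: +20 → 20 < 60
No further insolvencies.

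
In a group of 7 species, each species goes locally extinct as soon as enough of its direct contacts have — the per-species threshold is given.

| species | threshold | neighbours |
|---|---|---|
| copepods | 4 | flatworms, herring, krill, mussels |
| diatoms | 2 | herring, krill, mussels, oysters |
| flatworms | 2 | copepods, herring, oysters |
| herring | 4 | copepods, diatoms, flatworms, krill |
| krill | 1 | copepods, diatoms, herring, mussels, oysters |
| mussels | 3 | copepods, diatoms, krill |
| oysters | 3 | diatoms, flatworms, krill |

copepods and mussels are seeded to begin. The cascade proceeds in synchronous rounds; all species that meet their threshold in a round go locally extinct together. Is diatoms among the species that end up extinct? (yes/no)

Round 1 — copepods, mussels go locally extinct (initial).
Round 2 — checking thresholds:
  diatoms: 1 of 4 neighbours < 2, not yet.
  flatworms: 1 of 3 neighbours < 2, not yet.
  herring: 1 of 4 neighbours < 4, not yet.
  krill: 2 of 5 neighbours ≥ 1, goes locally extinct.
Round 3 — checking thresholds:
  diatoms: 2 of 4 neighbours ≥ 2, goes locally extinct.
  flatworms: 1 of 3 neighbours < 2, not yet.
  herring: 2 of 4 neighbours < 4, not yet.
  oysters: 1 of 3 neighbours < 3, not yet.
Round 4 — no new extinctions; cascade stops.

yes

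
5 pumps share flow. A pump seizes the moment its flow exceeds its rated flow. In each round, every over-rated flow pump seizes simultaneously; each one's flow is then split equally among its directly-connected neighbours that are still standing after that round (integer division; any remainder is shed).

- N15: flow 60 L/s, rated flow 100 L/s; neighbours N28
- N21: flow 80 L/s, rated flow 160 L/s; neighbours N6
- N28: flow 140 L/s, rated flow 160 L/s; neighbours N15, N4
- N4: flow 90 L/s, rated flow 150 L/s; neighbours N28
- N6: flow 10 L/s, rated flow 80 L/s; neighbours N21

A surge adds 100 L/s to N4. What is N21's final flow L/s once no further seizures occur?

Round 1 — N4 at 190 > 150. N4 seizes.
  N4 sheds 190 L/s to N28: 190 each.
    N28: 140+190 = 330 > 160
Round 2 — N28 seizes.
  N28 sheds 330 L/s to N15: 330 each.
    N15: 60+330 = 390 > 100
Round 3 — N15 seizes.
  N15 sheds 390 L/s: no online neighbours, lost.
No further seizures.

80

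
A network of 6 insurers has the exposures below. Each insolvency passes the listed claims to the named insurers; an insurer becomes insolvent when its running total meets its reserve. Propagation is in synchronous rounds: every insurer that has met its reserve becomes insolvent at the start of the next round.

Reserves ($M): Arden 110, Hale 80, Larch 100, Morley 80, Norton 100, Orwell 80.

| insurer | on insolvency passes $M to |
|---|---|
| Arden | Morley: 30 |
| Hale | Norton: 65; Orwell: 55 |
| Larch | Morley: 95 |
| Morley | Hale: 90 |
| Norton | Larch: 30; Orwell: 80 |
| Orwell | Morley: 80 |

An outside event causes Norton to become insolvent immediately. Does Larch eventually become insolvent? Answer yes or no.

no

Round 1 — Norton becomes insolvent (initial).
  Larch: +30 → 30 < 100
  Orwell: +80 → 80 ≥ 80
Round 2 — Orwell becomes insolvent.
  Morley: +80 → 80 ≥ 80
Round 3 — Morley becomes insolvent.
  Hale: +90 → 90 ≥ 80
Round 4 — Hale becomes insolvent.
No further insolvencies.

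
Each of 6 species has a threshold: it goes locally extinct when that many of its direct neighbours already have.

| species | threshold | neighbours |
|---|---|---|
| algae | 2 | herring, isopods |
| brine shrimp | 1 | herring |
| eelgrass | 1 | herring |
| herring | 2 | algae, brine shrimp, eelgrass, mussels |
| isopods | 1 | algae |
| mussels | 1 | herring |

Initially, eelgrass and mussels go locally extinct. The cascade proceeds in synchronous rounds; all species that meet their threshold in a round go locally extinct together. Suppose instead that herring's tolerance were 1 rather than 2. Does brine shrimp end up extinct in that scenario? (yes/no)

With herring's tolerance at 1:
Round 1 — eelgrass, mussels go locally extinct (initial).
Round 2 — checking thresholds:
  herring: 2 of 4 neighbours ≥ 1, goes locally extinct.
Round 3 — checking thresholds:
  algae: 1 of 2 neighbours < 2, not yet.
  brine shrimp: 1 of 1 neighbours ≥ 1, goes locally extinct.
Round 4 — no new extinctions; cascade stops.

yes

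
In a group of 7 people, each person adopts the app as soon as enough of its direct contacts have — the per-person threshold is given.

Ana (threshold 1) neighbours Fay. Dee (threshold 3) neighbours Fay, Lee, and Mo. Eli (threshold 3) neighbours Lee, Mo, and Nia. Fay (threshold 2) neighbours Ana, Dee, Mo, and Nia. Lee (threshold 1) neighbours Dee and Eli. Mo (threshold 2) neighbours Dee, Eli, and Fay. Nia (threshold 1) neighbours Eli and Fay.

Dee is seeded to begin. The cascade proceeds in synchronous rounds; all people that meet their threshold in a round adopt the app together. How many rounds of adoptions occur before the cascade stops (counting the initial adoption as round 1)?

2

Round 1 — Dee adopts the app (initial).
Round 2 — checking thresholds:
  Fay: 1 of 4 neighbours < 2, holds.
  Lee: 1 of 2 neighbours ≥ 1, adopts the app.
  Mo: 1 of 3 neighbours < 2, holds.
Round 3 — no new adoptions; cascade stops.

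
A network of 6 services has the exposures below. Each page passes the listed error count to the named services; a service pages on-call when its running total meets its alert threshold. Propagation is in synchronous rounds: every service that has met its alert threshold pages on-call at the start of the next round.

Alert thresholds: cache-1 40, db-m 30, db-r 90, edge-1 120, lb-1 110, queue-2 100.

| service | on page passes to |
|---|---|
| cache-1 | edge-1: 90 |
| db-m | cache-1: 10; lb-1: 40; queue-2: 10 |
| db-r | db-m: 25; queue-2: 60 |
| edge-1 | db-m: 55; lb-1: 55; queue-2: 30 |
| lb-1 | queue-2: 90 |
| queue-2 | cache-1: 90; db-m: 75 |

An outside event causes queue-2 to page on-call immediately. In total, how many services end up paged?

Round 1 — queue-2 pages on-call (initial).
  cache-1: +90 → 90 ≥ 40
  db-m: +75 → 75 ≥ 30
Round 2 — cache-1, db-m page on-call.
  edge-1: +90 → 90 < 120
  lb-1: +40 → 40 < 110
No further pages.

3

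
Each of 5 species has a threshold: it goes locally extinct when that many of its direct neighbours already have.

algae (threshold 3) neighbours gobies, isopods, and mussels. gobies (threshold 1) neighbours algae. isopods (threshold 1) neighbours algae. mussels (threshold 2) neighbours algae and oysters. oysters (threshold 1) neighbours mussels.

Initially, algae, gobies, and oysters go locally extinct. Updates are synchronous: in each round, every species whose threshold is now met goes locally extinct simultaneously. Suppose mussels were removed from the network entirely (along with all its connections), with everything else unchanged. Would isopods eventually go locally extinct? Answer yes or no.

yes

With mussels removed:
Round 1 — algae, gobies, oysters go locally extinct (initial).
Round 2 — checking thresholds:
  isopods: 1 of 1 neighbours ≥ 1, goes locally extinct.
Round 3 — no new extinctions; cascade stops.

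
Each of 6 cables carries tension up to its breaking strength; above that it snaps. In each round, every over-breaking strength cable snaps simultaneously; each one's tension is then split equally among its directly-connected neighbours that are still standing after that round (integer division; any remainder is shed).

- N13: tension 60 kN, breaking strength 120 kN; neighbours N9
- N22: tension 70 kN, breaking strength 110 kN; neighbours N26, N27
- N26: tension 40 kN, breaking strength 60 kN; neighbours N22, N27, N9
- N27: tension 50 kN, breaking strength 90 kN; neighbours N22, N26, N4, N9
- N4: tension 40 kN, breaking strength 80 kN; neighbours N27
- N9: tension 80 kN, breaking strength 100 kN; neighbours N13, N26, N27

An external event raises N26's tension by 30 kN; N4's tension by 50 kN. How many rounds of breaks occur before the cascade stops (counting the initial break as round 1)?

3

Round 1 — N26 at 70 > 60; N4 at 90 > 80. N26, N4 snap.
  N26 sheds 70 kN to N22, N27, N9: 23 each (1 lost).
    N22: 70+23 = 93 ≤ 110
    N27: 50+23 = 73 ≤ 90
    N9: 80+23 = 103 > 100
  N4 sheds 90 kN to N27: 90 each.
    N27: 73+90 = 163 > 90
Round 2 — N27, N9 snap.
  N27 sheds 163 kN to N22: 163 each.
    N22: 93+163 = 256 > 110
  N9 sheds 103 kN to N13: 103 each.
    N13: 60+103 = 163 > 120
Round 3 — N13, N22 snap.
  N13 sheds 163 kN: no online neighbours, lost.
  N22 sheds 256 kN: no online neighbours, lost.
No further breaks.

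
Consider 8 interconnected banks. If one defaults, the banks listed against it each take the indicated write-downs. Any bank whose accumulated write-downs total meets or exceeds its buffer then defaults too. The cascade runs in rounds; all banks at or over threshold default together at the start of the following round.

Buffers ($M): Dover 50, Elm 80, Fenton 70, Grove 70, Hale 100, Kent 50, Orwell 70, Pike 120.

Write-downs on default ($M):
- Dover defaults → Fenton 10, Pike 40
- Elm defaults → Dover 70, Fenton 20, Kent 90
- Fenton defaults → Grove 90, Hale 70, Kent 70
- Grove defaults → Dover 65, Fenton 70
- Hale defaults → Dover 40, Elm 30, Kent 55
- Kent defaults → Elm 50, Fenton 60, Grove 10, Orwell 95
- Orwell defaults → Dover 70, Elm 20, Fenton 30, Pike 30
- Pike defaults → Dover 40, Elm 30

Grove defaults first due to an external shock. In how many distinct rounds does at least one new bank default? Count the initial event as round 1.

Round 1 — Grove defaults (initial).
  Dover: +65 → 65 ≥ 50
  Fenton: +70 → 70 ≥ 70
Round 2 — Dover, Fenton default.
  Hale: +70 → 70 < 100
  Kent: +70 → 70 ≥ 50
  Pike: +40 → 40 < 120
Round 3 — Kent defaults.
  Elm: +50 → 50 < 80
  Orwell: +95 → 95 ≥ 70
Round 4 — Orwell defaults.
  Elm: +20 → 70 < 80
  Pike: +30 → 70 < 120
No further defaults.

4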